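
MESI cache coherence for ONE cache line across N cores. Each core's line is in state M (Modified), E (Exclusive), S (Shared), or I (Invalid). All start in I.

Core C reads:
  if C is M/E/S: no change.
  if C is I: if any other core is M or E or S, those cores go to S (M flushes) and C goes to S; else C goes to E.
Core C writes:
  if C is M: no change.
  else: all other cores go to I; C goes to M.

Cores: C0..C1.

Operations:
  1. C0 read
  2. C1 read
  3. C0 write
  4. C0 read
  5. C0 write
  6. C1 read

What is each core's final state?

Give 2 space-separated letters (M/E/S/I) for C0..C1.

Answer: S S

Derivation:
Op 1: C0 read [C0 read from I: no other sharers -> C0=E (exclusive)] -> [E,I]
Op 2: C1 read [C1 read from I: others=['C0=E'] -> C1=S, others downsized to S] -> [S,S]
Op 3: C0 write [C0 write: invalidate ['C1=S'] -> C0=M] -> [M,I]
Op 4: C0 read [C0 read: already in M, no change] -> [M,I]
Op 5: C0 write [C0 write: already M (modified), no change] -> [M,I]
Op 6: C1 read [C1 read from I: others=['C0=M'] -> C1=S, others downsized to S] -> [S,S]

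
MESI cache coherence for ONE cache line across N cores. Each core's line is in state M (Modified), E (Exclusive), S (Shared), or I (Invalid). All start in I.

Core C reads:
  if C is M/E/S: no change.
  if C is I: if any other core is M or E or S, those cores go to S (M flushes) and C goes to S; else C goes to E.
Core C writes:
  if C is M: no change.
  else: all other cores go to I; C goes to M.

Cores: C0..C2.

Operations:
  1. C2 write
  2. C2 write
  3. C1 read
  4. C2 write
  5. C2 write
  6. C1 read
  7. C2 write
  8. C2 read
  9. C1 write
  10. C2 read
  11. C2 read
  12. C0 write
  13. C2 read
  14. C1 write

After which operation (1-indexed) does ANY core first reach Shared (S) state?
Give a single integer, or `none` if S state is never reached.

Answer: 3

Derivation:
Op 1: C2 write [C2 write: invalidate none -> C2=M] -> [I,I,M]
Op 2: C2 write [C2 write: already M (modified), no change] -> [I,I,M]
Op 3: C1 read [C1 read from I: others=['C2=M'] -> C1=S, others downsized to S] -> [I,S,S]
  -> First S state at op 3; remaining ops need not be traced.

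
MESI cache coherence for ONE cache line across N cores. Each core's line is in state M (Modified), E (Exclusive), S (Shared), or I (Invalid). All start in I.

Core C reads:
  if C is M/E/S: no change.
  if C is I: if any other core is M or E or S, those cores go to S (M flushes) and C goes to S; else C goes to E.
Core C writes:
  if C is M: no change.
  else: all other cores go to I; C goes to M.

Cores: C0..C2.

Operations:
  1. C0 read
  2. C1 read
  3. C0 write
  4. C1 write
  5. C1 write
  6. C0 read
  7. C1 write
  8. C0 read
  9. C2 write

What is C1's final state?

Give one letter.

Answer: I

Derivation:
Op 1: C0 read [C0 read from I: no other sharers -> C0=E (exclusive)] -> [E,I,I]
Op 2: C1 read [C1 read from I: others=['C0=E'] -> C1=S, others downsized to S] -> [S,S,I]
Op 3: C0 write [C0 write: invalidate ['C1=S'] -> C0=M] -> [M,I,I]
Op 4: C1 write [C1 write: invalidate ['C0=M'] -> C1=M] -> [I,M,I]
Op 5: C1 write [C1 write: already M (modified), no change] -> [I,M,I]
Op 6: C0 read [C0 read from I: others=['C1=M'] -> C0=S, others downsized to S] -> [S,S,I]
Op 7: C1 write [C1 write: invalidate ['C0=S'] -> C1=M] -> [I,M,I]
Op 8: C0 read [C0 read from I: others=['C1=M'] -> C0=S, others downsized to S] -> [S,S,I]
Op 9: C2 write [C2 write: invalidate ['C0=S', 'C1=S'] -> C2=M] -> [I,I,M]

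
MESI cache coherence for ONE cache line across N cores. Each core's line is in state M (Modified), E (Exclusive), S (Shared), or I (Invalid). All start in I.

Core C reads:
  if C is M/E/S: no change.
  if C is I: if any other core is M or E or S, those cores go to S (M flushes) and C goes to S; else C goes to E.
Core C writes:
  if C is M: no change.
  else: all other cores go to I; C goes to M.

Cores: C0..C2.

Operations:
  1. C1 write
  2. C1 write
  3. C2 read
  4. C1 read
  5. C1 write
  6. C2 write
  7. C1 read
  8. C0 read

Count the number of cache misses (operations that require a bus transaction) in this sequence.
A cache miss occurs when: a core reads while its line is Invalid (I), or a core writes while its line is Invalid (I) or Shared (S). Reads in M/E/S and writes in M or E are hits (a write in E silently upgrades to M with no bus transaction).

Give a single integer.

Answer: 6

Derivation:
Op 1: C1 write [C1 write: invalidate none -> C1=M] -> [I,M,I] [MISS #1: write from I]
Op 2: C1 write [C1 write: already M (modified), no change] -> [I,M,I] [hit: write from M]
Op 3: C2 read [C2 read from I: others=['C1=M'] -> C2=S, others downsized to S] -> [I,S,S] [MISS #2: read from I]
Op 4: C1 read [C1 read: already in S, no change] -> [I,S,S] [hit: read from S]
Op 5: C1 write [C1 write: invalidate ['C2=S'] -> C1=M] -> [I,M,I] [MISS #3: write from S]
Op 6: C2 write [C2 write: invalidate ['C1=M'] -> C2=M] -> [I,I,M] [MISS #4: write from I]
Op 7: C1 read [C1 read from I: others=['C2=M'] -> C1=S, others downsized to S] -> [I,S,S] [MISS #5: read from I]
Op 8: C0 read [C0 read from I: others=['C1=S', 'C2=S'] -> C0=S, others downsized to S] -> [S,S,S] [MISS #6: read from I]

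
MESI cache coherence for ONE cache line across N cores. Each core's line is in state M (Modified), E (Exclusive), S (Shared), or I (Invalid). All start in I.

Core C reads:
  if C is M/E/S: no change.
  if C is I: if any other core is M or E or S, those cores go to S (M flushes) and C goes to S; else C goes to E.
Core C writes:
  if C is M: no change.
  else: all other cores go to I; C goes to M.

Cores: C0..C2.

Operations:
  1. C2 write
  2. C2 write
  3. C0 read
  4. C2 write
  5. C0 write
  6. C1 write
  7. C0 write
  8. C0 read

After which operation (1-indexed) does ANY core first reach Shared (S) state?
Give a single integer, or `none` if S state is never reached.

Op 1: C2 write [C2 write: invalidate none -> C2=M] -> [I,I,M]
Op 2: C2 write [C2 write: already M (modified), no change] -> [I,I,M]
Op 3: C0 read [C0 read from I: others=['C2=M'] -> C0=S, others downsized to S] -> [S,I,S]
  -> First S state at op 3; remaining ops need not be traced.

Answer: 3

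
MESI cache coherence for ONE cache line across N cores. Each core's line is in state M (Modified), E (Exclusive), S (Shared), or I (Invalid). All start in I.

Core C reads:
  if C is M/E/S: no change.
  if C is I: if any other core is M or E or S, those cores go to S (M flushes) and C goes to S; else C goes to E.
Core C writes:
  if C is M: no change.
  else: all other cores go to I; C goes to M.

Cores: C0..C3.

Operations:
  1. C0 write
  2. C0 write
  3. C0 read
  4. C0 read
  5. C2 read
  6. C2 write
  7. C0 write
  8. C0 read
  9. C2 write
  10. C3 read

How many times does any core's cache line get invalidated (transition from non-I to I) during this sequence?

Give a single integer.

Op 1: C0 write [C0 write: invalidate none -> C0=M] -> [M,I,I,I] (invalidations this op: 0; running total: 0)
Op 2: C0 write [C0 write: already M (modified), no change] -> [M,I,I,I] (invalidations this op: 0; running total: 0)
Op 3: C0 read [C0 read: already in M, no change] -> [M,I,I,I] (invalidations this op: 0; running total: 0)
Op 4: C0 read [C0 read: already in M, no change] -> [M,I,I,I] (invalidations this op: 0; running total: 0)
Op 5: C2 read [C2 read from I: others=['C0=M'] -> C2=S, others downsized to S] -> [S,I,S,I] (invalidations this op: 0; running total: 0)
Op 6: C2 write [C2 write: invalidate ['C0=S'] -> C2=M] -> [I,I,M,I] (invalidations this op: 1; running total: 1)
Op 7: C0 write [C0 write: invalidate ['C2=M'] -> C0=M] -> [M,I,I,I] (invalidations this op: 1; running total: 2)
Op 8: C0 read [C0 read: already in M, no change] -> [M,I,I,I] (invalidations this op: 0; running total: 2)
Op 9: C2 write [C2 write: invalidate ['C0=M'] -> C2=M] -> [I,I,M,I] (invalidations this op: 1; running total: 3)
Op 10: C3 read [C3 read from I: others=['C2=M'] -> C3=S, others downsized to S] -> [I,I,S,S] (invalidations this op: 0; running total: 3)

Answer: 3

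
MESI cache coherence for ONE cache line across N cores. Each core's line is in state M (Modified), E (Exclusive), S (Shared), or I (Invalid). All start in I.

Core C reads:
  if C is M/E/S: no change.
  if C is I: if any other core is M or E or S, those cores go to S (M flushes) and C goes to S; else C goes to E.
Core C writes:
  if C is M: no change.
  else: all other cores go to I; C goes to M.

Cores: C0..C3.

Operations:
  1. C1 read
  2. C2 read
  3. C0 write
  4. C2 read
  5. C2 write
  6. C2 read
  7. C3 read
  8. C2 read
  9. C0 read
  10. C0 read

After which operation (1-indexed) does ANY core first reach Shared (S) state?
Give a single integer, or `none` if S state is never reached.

Answer: 2

Derivation:
Op 1: C1 read [C1 read from I: no other sharers -> C1=E (exclusive)] -> [I,E,I,I]
Op 2: C2 read [C2 read from I: others=['C1=E'] -> C2=S, others downsized to S] -> [I,S,S,I]
  -> First S state at op 2; remaining ops need not be traced.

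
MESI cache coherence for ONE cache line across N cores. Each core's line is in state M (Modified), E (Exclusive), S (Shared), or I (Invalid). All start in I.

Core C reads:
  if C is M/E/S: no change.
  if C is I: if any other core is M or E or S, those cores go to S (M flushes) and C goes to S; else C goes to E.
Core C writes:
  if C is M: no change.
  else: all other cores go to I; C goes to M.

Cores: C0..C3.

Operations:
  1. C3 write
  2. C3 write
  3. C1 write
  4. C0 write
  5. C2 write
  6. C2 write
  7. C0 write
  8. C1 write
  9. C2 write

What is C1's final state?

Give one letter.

Answer: I

Derivation:
Op 1: C3 write [C3 write: invalidate none -> C3=M] -> [I,I,I,M]
Op 2: C3 write [C3 write: already M (modified), no change] -> [I,I,I,M]
Op 3: C1 write [C1 write: invalidate ['C3=M'] -> C1=M] -> [I,M,I,I]
Op 4: C0 write [C0 write: invalidate ['C1=M'] -> C0=M] -> [M,I,I,I]
Op 5: C2 write [C2 write: invalidate ['C0=M'] -> C2=M] -> [I,I,M,I]
Op 6: C2 write [C2 write: already M (modified), no change] -> [I,I,M,I]
Op 7: C0 write [C0 write: invalidate ['C2=M'] -> C0=M] -> [M,I,I,I]
Op 8: C1 write [C1 write: invalidate ['C0=M'] -> C1=M] -> [I,M,I,I]
Op 9: C2 write [C2 write: invalidate ['C1=M'] -> C2=M] -> [I,I,M,I]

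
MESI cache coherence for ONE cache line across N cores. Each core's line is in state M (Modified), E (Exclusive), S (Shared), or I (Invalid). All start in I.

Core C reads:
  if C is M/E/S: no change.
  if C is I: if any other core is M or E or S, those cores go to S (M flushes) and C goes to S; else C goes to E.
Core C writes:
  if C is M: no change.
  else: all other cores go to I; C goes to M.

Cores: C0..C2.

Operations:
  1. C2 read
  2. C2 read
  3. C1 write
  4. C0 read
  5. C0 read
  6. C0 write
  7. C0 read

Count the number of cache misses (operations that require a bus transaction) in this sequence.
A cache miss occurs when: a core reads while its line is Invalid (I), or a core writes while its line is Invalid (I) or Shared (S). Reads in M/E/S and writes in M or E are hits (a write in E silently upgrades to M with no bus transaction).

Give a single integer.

Answer: 4

Derivation:
Op 1: C2 read [C2 read from I: no other sharers -> C2=E (exclusive)] -> [I,I,E] [MISS #1: read from I]
Op 2: C2 read [C2 read: already in E, no change] -> [I,I,E] [hit: read from E]
Op 3: C1 write [C1 write: invalidate ['C2=E'] -> C1=M] -> [I,M,I] [MISS #2: write from I]
Op 4: C0 read [C0 read from I: others=['C1=M'] -> C0=S, others downsized to S] -> [S,S,I] [MISS #3: read from I]
Op 5: C0 read [C0 read: already in S, no change] -> [S,S,I] [hit: read from S]
Op 6: C0 write [C0 write: invalidate ['C1=S'] -> C0=M] -> [M,I,I] [MISS #4: write from S]
Op 7: C0 read [C0 read: already in M, no change] -> [M,I,I] [hit: read from M]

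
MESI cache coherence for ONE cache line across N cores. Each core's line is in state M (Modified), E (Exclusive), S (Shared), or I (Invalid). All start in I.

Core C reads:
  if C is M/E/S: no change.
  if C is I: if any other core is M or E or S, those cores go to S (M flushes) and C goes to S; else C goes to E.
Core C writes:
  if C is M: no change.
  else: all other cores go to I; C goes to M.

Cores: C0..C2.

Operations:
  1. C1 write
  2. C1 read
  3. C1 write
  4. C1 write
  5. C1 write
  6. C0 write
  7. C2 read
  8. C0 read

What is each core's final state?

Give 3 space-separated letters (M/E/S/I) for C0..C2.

Answer: S I S

Derivation:
Op 1: C1 write [C1 write: invalidate none -> C1=M] -> [I,M,I]
Op 2: C1 read [C1 read: already in M, no change] -> [I,M,I]
Op 3: C1 write [C1 write: already M (modified), no change] -> [I,M,I]
Op 4: C1 write [C1 write: already M (modified), no change] -> [I,M,I]
Op 5: C1 write [C1 write: already M (modified), no change] -> [I,M,I]
Op 6: C0 write [C0 write: invalidate ['C1=M'] -> C0=M] -> [M,I,I]
Op 7: C2 read [C2 read from I: others=['C0=M'] -> C2=S, others downsized to S] -> [S,I,S]
Op 8: C0 read [C0 read: already in S, no change] -> [S,I,S]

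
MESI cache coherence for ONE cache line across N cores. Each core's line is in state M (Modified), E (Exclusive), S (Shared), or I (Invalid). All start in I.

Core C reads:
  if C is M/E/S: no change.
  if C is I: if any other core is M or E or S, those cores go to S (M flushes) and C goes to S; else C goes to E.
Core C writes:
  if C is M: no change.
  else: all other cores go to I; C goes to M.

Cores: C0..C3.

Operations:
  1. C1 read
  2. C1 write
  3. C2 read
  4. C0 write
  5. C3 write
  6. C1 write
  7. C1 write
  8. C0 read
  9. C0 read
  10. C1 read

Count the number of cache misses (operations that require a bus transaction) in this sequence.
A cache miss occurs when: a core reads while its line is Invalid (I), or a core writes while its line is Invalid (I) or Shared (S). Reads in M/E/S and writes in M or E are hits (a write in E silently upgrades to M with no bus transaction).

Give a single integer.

Answer: 6

Derivation:
Op 1: C1 read [C1 read from I: no other sharers -> C1=E (exclusive)] -> [I,E,I,I] [MISS #1: read from I]
Op 2: C1 write [C1 write: invalidate none -> C1=M] -> [I,M,I,I] [hit: write from E is a silent E->M upgrade, no bus transaction]
Op 3: C2 read [C2 read from I: others=['C1=M'] -> C2=S, others downsized to S] -> [I,S,S,I] [MISS #2: read from I]
Op 4: C0 write [C0 write: invalidate ['C1=S', 'C2=S'] -> C0=M] -> [M,I,I,I] [MISS #3: write from I]
Op 5: C3 write [C3 write: invalidate ['C0=M'] -> C3=M] -> [I,I,I,M] [MISS #4: write from I]
Op 6: C1 write [C1 write: invalidate ['C3=M'] -> C1=M] -> [I,M,I,I] [MISS #5: write from I]
Op 7: C1 write [C1 write: already M (modified), no change] -> [I,M,I,I] [hit: write from M]
Op 8: C0 read [C0 read from I: others=['C1=M'] -> C0=S, others downsized to S] -> [S,S,I,I] [MISS #6: read from I]
Op 9: C0 read [C0 read: already in S, no change] -> [S,S,I,I] [hit: read from S]
Op 10: C1 read [C1 read: already in S, no change] -> [S,S,I,I] [hit: read from S]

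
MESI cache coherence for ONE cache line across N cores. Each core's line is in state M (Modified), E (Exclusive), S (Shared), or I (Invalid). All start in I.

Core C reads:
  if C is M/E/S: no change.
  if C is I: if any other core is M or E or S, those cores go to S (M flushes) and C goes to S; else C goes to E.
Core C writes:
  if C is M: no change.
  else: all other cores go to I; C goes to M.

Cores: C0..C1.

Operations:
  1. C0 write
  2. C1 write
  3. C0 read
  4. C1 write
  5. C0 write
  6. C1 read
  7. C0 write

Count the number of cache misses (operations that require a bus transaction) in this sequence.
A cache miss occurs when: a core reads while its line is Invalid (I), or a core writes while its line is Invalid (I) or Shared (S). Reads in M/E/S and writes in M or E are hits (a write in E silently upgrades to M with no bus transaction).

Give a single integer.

Answer: 7

Derivation:
Op 1: C0 write [C0 write: invalidate none -> C0=M] -> [M,I] [MISS #1: write from I]
Op 2: C1 write [C1 write: invalidate ['C0=M'] -> C1=M] -> [I,M] [MISS #2: write from I]
Op 3: C0 read [C0 read from I: others=['C1=M'] -> C0=S, others downsized to S] -> [S,S] [MISS #3: read from I]
Op 4: C1 write [C1 write: invalidate ['C0=S'] -> C1=M] -> [I,M] [MISS #4: write from S]
Op 5: C0 write [C0 write: invalidate ['C1=M'] -> C0=M] -> [M,I] [MISS #5: write from I]
Op 6: C1 read [C1 read from I: others=['C0=M'] -> C1=S, others downsized to S] -> [S,S] [MISS #6: read from I]
Op 7: C0 write [C0 write: invalidate ['C1=S'] -> C0=M] -> [M,I] [MISS #7: write from S]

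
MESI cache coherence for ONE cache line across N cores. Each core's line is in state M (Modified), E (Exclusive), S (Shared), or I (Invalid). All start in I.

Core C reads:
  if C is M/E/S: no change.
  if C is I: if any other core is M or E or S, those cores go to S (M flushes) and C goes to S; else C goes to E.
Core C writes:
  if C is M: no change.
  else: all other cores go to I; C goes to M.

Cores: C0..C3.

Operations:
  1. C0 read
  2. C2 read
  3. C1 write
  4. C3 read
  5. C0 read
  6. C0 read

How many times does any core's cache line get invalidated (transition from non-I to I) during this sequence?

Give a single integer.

Op 1: C0 read [C0 read from I: no other sharers -> C0=E (exclusive)] -> [E,I,I,I] (invalidations this op: 0; running total: 0)
Op 2: C2 read [C2 read from I: others=['C0=E'] -> C2=S, others downsized to S] -> [S,I,S,I] (invalidations this op: 0; running total: 0)
Op 3: C1 write [C1 write: invalidate ['C0=S', 'C2=S'] -> C1=M] -> [I,M,I,I] (invalidations this op: 2; running total: 2)
Op 4: C3 read [C3 read from I: others=['C1=M'] -> C3=S, others downsized to S] -> [I,S,I,S] (invalidations this op: 0; running total: 2)
Op 5: C0 read [C0 read from I: others=['C1=S', 'C3=S'] -> C0=S, others downsized to S] -> [S,S,I,S] (invalidations this op: 0; running total: 2)
Op 6: C0 read [C0 read: already in S, no change] -> [S,S,I,S] (invalidations this op: 0; running total: 2)

Answer: 2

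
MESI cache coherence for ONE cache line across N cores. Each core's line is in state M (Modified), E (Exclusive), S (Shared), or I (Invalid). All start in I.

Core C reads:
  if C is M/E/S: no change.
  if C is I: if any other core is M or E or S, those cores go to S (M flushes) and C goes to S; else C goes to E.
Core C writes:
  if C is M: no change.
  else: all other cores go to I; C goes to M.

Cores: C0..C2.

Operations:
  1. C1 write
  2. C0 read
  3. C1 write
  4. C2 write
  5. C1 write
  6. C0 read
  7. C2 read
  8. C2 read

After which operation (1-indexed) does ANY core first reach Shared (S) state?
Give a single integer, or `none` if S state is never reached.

Op 1: C1 write [C1 write: invalidate none -> C1=M] -> [I,M,I]
Op 2: C0 read [C0 read from I: others=['C1=M'] -> C0=S, others downsized to S] -> [S,S,I]
  -> First S state at op 2; remaining ops need not be traced.

Answer: 2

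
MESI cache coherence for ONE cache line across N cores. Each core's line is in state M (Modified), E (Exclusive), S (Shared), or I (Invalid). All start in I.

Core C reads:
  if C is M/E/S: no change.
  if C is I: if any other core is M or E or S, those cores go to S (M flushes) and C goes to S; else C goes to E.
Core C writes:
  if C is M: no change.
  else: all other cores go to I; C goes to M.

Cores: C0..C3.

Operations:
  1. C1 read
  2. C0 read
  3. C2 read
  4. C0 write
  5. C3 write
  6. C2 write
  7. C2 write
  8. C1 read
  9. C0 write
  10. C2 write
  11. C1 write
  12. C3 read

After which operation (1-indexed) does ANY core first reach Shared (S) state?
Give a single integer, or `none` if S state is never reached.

Answer: 2

Derivation:
Op 1: C1 read [C1 read from I: no other sharers -> C1=E (exclusive)] -> [I,E,I,I]
Op 2: C0 read [C0 read from I: others=['C1=E'] -> C0=S, others downsized to S] -> [S,S,I,I]
  -> First S state at op 2; remaining ops need not be traced.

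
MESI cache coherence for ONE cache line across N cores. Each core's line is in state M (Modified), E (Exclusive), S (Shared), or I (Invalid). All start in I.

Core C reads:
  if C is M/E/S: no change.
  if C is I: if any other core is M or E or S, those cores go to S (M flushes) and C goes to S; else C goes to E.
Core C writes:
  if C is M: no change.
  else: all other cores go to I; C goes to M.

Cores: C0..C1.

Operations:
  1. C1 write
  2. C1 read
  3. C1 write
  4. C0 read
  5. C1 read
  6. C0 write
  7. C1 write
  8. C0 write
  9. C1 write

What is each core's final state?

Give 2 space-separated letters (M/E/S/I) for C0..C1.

Op 1: C1 write [C1 write: invalidate none -> C1=M] -> [I,M]
Op 2: C1 read [C1 read: already in M, no change] -> [I,M]
Op 3: C1 write [C1 write: already M (modified), no change] -> [I,M]
Op 4: C0 read [C0 read from I: others=['C1=M'] -> C0=S, others downsized to S] -> [S,S]
Op 5: C1 read [C1 read: already in S, no change] -> [S,S]
Op 6: C0 write [C0 write: invalidate ['C1=S'] -> C0=M] -> [M,I]
Op 7: C1 write [C1 write: invalidate ['C0=M'] -> C1=M] -> [I,M]
Op 8: C0 write [C0 write: invalidate ['C1=M'] -> C0=M] -> [M,I]
Op 9: C1 write [C1 write: invalidate ['C0=M'] -> C1=M] -> [I,M]

Answer: I M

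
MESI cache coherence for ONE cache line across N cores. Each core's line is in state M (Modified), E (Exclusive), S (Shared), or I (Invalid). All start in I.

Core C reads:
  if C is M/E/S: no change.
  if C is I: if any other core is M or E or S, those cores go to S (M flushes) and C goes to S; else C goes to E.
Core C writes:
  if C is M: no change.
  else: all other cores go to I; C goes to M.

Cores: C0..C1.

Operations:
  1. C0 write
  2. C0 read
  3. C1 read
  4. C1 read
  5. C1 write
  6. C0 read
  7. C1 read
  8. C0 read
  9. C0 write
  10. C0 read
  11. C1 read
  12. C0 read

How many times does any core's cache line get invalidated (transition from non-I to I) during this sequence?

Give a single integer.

Op 1: C0 write [C0 write: invalidate none -> C0=M] -> [M,I] (invalidations this op: 0; running total: 0)
Op 2: C0 read [C0 read: already in M, no change] -> [M,I] (invalidations this op: 0; running total: 0)
Op 3: C1 read [C1 read from I: others=['C0=M'] -> C1=S, others downsized to S] -> [S,S] (invalidations this op: 0; running total: 0)
Op 4: C1 read [C1 read: already in S, no change] -> [S,S] (invalidations this op: 0; running total: 0)
Op 5: C1 write [C1 write: invalidate ['C0=S'] -> C1=M] -> [I,M] (invalidations this op: 1; running total: 1)
Op 6: C0 read [C0 read from I: others=['C1=M'] -> C0=S, others downsized to S] -> [S,S] (invalidations this op: 0; running total: 1)
Op 7: C1 read [C1 read: already in S, no change] -> [S,S] (invalidations this op: 0; running total: 1)
Op 8: C0 read [C0 read: already in S, no change] -> [S,S] (invalidations this op: 0; running total: 1)
Op 9: C0 write [C0 write: invalidate ['C1=S'] -> C0=M] -> [M,I] (invalidations this op: 1; running total: 2)
Op 10: C0 read [C0 read: already in M, no change] -> [M,I] (invalidations this op: 0; running total: 2)
Op 11: C1 read [C1 read from I: others=['C0=M'] -> C1=S, others downsized to S] -> [S,S] (invalidations this op: 0; running total: 2)
Op 12: C0 read [C0 read: already in S, no change] -> [S,S] (invalidations this op: 0; running total: 2)

Answer: 2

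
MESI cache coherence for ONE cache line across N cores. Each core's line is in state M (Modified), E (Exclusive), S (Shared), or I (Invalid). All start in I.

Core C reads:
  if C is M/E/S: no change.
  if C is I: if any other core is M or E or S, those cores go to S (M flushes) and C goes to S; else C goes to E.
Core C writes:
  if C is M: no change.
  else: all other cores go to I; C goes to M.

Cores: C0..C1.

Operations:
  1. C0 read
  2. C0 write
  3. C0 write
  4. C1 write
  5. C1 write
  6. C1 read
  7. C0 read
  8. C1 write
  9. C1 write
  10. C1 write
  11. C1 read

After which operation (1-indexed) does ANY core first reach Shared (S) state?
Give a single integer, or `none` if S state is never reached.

Op 1: C0 read [C0 read from I: no other sharers -> C0=E (exclusive)] -> [E,I]
Op 2: C0 write [C0 write: invalidate none -> C0=M] -> [M,I]
Op 3: C0 write [C0 write: already M (modified), no change] -> [M,I]
Op 4: C1 write [C1 write: invalidate ['C0=M'] -> C1=M] -> [I,M]
Op 5: C1 write [C1 write: already M (modified), no change] -> [I,M]
Op 6: C1 read [C1 read: already in M, no change] -> [I,M]
Op 7: C0 read [C0 read from I: others=['C1=M'] -> C0=S, others downsized to S] -> [S,S]
  -> First S state at op 7; remaining ops need not be traced.

Answer: 7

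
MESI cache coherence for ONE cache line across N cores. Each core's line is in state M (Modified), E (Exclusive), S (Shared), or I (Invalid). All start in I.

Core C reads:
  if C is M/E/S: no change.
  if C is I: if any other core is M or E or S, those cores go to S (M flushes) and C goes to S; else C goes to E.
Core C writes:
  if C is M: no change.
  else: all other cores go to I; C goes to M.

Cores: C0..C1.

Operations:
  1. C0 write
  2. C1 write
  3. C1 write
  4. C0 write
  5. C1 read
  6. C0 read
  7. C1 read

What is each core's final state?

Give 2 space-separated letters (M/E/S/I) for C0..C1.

Answer: S S

Derivation:
Op 1: C0 write [C0 write: invalidate none -> C0=M] -> [M,I]
Op 2: C1 write [C1 write: invalidate ['C0=M'] -> C1=M] -> [I,M]
Op 3: C1 write [C1 write: already M (modified), no change] -> [I,M]
Op 4: C0 write [C0 write: invalidate ['C1=M'] -> C0=M] -> [M,I]
Op 5: C1 read [C1 read from I: others=['C0=M'] -> C1=S, others downsized to S] -> [S,S]
Op 6: C0 read [C0 read: already in S, no change] -> [S,S]
Op 7: C1 read [C1 read: already in S, no change] -> [S,S]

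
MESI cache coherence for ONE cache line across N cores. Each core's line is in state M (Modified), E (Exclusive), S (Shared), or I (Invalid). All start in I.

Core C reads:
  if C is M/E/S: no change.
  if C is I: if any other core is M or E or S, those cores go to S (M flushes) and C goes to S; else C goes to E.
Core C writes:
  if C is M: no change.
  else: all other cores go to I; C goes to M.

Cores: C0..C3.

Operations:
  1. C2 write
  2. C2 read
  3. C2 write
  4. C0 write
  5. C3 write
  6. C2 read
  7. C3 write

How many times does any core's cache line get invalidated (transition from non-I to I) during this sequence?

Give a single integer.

Op 1: C2 write [C2 write: invalidate none -> C2=M] -> [I,I,M,I] (invalidations this op: 0; running total: 0)
Op 2: C2 read [C2 read: already in M, no change] -> [I,I,M,I] (invalidations this op: 0; running total: 0)
Op 3: C2 write [C2 write: already M (modified), no change] -> [I,I,M,I] (invalidations this op: 0; running total: 0)
Op 4: C0 write [C0 write: invalidate ['C2=M'] -> C0=M] -> [M,I,I,I] (invalidations this op: 1; running total: 1)
Op 5: C3 write [C3 write: invalidate ['C0=M'] -> C3=M] -> [I,I,I,M] (invalidations this op: 1; running total: 2)
Op 6: C2 read [C2 read from I: others=['C3=M'] -> C2=S, others downsized to S] -> [I,I,S,S] (invalidations this op: 0; running total: 2)
Op 7: C3 write [C3 write: invalidate ['C2=S'] -> C3=M] -> [I,I,I,M] (invalidations this op: 1; running total: 3)

Answer: 3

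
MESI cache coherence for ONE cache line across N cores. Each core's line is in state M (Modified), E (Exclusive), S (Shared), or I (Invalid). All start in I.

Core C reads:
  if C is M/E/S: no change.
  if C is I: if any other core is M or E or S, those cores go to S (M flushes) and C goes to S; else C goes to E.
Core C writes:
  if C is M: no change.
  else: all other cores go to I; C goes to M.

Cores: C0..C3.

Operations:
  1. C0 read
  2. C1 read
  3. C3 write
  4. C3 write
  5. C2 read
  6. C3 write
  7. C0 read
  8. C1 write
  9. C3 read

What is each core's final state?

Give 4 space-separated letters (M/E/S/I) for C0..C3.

Answer: I S I S

Derivation:
Op 1: C0 read [C0 read from I: no other sharers -> C0=E (exclusive)] -> [E,I,I,I]
Op 2: C1 read [C1 read from I: others=['C0=E'] -> C1=S, others downsized to S] -> [S,S,I,I]
Op 3: C3 write [C3 write: invalidate ['C0=S', 'C1=S'] -> C3=M] -> [I,I,I,M]
Op 4: C3 write [C3 write: already M (modified), no change] -> [I,I,I,M]
Op 5: C2 read [C2 read from I: others=['C3=M'] -> C2=S, others downsized to S] -> [I,I,S,S]
Op 6: C3 write [C3 write: invalidate ['C2=S'] -> C3=M] -> [I,I,I,M]
Op 7: C0 read [C0 read from I: others=['C3=M'] -> C0=S, others downsized to S] -> [S,I,I,S]
Op 8: C1 write [C1 write: invalidate ['C0=S', 'C3=S'] -> C1=M] -> [I,M,I,I]
Op 9: C3 read [C3 read from I: others=['C1=M'] -> C3=S, others downsized to S] -> [I,S,I,S]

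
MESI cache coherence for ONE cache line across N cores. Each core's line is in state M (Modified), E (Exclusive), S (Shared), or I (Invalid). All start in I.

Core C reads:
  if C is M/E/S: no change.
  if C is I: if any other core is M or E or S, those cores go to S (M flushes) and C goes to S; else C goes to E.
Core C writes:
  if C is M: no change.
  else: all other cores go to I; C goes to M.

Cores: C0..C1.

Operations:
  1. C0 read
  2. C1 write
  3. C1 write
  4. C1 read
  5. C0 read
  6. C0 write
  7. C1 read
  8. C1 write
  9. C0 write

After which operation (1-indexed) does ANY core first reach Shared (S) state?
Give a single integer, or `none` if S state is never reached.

Answer: 5

Derivation:
Op 1: C0 read [C0 read from I: no other sharers -> C0=E (exclusive)] -> [E,I]
Op 2: C1 write [C1 write: invalidate ['C0=E'] -> C1=M] -> [I,M]
Op 3: C1 write [C1 write: already M (modified), no change] -> [I,M]
Op 4: C1 read [C1 read: already in M, no change] -> [I,M]
Op 5: C0 read [C0 read from I: others=['C1=M'] -> C0=S, others downsized to S] -> [S,S]
  -> First S state at op 5; remaining ops need not be traced.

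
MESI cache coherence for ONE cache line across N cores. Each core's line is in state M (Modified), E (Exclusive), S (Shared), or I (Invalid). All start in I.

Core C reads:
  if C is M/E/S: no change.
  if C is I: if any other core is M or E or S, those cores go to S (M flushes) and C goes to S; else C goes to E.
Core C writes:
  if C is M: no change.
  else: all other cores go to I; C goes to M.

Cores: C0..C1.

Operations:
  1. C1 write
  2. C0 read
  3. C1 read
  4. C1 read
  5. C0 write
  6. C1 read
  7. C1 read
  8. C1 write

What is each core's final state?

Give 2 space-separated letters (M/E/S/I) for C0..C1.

Op 1: C1 write [C1 write: invalidate none -> C1=M] -> [I,M]
Op 2: C0 read [C0 read from I: others=['C1=M'] -> C0=S, others downsized to S] -> [S,S]
Op 3: C1 read [C1 read: already in S, no change] -> [S,S]
Op 4: C1 read [C1 read: already in S, no change] -> [S,S]
Op 5: C0 write [C0 write: invalidate ['C1=S'] -> C0=M] -> [M,I]
Op 6: C1 read [C1 read from I: others=['C0=M'] -> C1=S, others downsized to S] -> [S,S]
Op 7: C1 read [C1 read: already in S, no change] -> [S,S]
Op 8: C1 write [C1 write: invalidate ['C0=S'] -> C1=M] -> [I,M]

Answer: I M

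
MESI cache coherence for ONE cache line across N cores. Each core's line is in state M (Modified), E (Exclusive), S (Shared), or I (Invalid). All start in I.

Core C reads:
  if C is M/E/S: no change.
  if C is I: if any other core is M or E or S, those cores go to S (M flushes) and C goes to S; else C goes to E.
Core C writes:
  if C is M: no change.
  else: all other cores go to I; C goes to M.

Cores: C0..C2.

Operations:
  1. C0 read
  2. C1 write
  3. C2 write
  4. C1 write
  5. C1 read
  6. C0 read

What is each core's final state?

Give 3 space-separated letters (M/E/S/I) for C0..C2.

Answer: S S I

Derivation:
Op 1: C0 read [C0 read from I: no other sharers -> C0=E (exclusive)] -> [E,I,I]
Op 2: C1 write [C1 write: invalidate ['C0=E'] -> C1=M] -> [I,M,I]
Op 3: C2 write [C2 write: invalidate ['C1=M'] -> C2=M] -> [I,I,M]
Op 4: C1 write [C1 write: invalidate ['C2=M'] -> C1=M] -> [I,M,I]
Op 5: C1 read [C1 read: already in M, no change] -> [I,M,I]
Op 6: C0 read [C0 read from I: others=['C1=M'] -> C0=S, others downsized to S] -> [S,S,I]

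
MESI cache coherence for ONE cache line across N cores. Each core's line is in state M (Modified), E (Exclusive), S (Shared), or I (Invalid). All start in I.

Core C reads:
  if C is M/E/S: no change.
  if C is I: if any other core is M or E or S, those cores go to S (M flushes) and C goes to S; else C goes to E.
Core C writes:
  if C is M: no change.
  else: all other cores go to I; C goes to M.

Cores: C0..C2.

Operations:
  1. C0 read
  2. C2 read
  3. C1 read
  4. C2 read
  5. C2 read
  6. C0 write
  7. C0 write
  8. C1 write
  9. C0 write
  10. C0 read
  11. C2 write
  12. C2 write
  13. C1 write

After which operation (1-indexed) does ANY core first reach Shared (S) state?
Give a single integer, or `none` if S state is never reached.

Answer: 2

Derivation:
Op 1: C0 read [C0 read from I: no other sharers -> C0=E (exclusive)] -> [E,I,I]
Op 2: C2 read [C2 read from I: others=['C0=E'] -> C2=S, others downsized to S] -> [S,I,S]
  -> First S state at op 2; remaining ops need not be traced.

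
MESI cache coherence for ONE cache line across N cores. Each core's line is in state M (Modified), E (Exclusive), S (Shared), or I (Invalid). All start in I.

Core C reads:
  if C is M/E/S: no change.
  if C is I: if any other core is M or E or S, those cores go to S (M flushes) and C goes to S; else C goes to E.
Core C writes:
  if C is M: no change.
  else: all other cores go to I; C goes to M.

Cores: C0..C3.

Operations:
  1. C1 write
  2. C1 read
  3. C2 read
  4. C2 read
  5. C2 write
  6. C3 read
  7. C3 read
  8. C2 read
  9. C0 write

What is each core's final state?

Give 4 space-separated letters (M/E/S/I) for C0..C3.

Answer: M I I I

Derivation:
Op 1: C1 write [C1 write: invalidate none -> C1=M] -> [I,M,I,I]
Op 2: C1 read [C1 read: already in M, no change] -> [I,M,I,I]
Op 3: C2 read [C2 read from I: others=['C1=M'] -> C2=S, others downsized to S] -> [I,S,S,I]
Op 4: C2 read [C2 read: already in S, no change] -> [I,S,S,I]
Op 5: C2 write [C2 write: invalidate ['C1=S'] -> C2=M] -> [I,I,M,I]
Op 6: C3 read [C3 read from I: others=['C2=M'] -> C3=S, others downsized to S] -> [I,I,S,S]
Op 7: C3 read [C3 read: already in S, no change] -> [I,I,S,S]
Op 8: C2 read [C2 read: already in S, no change] -> [I,I,S,S]
Op 9: C0 write [C0 write: invalidate ['C2=S', 'C3=S'] -> C0=M] -> [M,I,I,I]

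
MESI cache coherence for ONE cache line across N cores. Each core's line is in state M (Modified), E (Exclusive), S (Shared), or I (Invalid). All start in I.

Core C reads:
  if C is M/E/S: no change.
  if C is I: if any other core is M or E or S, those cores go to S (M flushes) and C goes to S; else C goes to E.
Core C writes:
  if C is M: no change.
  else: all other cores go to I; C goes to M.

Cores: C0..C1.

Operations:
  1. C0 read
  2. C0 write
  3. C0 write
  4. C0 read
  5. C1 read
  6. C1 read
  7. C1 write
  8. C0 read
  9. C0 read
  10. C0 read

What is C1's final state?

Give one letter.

Op 1: C0 read [C0 read from I: no other sharers -> C0=E (exclusive)] -> [E,I]
Op 2: C0 write [C0 write: invalidate none -> C0=M] -> [M,I]
Op 3: C0 write [C0 write: already M (modified), no change] -> [M,I]
Op 4: C0 read [C0 read: already in M, no change] -> [M,I]
Op 5: C1 read [C1 read from I: others=['C0=M'] -> C1=S, others downsized to S] -> [S,S]
Op 6: C1 read [C1 read: already in S, no change] -> [S,S]
Op 7: C1 write [C1 write: invalidate ['C0=S'] -> C1=M] -> [I,M]
Op 8: C0 read [C0 read from I: others=['C1=M'] -> C0=S, others downsized to S] -> [S,S]
Op 9: C0 read [C0 read: already in S, no change] -> [S,S]
Op 10: C0 read [C0 read: already in S, no change] -> [S,S]

Answer: S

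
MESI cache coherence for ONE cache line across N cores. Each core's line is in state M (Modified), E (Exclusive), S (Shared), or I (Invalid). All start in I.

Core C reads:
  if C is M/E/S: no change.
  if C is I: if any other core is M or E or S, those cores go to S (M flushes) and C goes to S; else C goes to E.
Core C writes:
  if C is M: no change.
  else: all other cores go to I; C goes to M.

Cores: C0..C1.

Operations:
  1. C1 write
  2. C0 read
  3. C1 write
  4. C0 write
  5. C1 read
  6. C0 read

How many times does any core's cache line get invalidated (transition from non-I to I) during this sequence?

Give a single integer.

Answer: 2

Derivation:
Op 1: C1 write [C1 write: invalidate none -> C1=M] -> [I,M] (invalidations this op: 0; running total: 0)
Op 2: C0 read [C0 read from I: others=['C1=M'] -> C0=S, others downsized to S] -> [S,S] (invalidations this op: 0; running total: 0)
Op 3: C1 write [C1 write: invalidate ['C0=S'] -> C1=M] -> [I,M] (invalidations this op: 1; running total: 1)
Op 4: C0 write [C0 write: invalidate ['C1=M'] -> C0=M] -> [M,I] (invalidations this op: 1; running total: 2)
Op 5: C1 read [C1 read from I: others=['C0=M'] -> C1=S, others downsized to S] -> [S,S] (invalidations this op: 0; running total: 2)
Op 6: C0 read [C0 read: already in S, no change] -> [S,S] (invalidations this op: 0; running total: 2)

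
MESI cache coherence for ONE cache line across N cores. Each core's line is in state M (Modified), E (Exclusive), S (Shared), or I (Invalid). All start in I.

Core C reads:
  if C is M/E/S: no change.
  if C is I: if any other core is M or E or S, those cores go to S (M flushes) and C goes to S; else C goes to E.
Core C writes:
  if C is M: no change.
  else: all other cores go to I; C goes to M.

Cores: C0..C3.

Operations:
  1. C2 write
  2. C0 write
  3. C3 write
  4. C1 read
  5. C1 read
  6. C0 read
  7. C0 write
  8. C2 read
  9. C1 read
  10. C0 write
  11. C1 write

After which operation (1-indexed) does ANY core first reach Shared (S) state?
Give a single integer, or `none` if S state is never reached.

Answer: 4

Derivation:
Op 1: C2 write [C2 write: invalidate none -> C2=M] -> [I,I,M,I]
Op 2: C0 write [C0 write: invalidate ['C2=M'] -> C0=M] -> [M,I,I,I]
Op 3: C3 write [C3 write: invalidate ['C0=M'] -> C3=M] -> [I,I,I,M]
Op 4: C1 read [C1 read from I: others=['C3=M'] -> C1=S, others downsized to S] -> [I,S,I,S]
  -> First S state at op 4; remaining ops need not be traced.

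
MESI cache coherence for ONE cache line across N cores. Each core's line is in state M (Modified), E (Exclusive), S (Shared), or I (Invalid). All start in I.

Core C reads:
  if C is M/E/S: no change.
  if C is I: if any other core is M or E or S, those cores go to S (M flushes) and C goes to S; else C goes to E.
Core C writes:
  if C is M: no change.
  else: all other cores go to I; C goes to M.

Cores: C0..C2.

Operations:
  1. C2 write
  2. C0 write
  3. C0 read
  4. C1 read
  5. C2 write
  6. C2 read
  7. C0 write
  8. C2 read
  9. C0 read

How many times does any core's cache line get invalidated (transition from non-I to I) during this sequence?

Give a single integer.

Op 1: C2 write [C2 write: invalidate none -> C2=M] -> [I,I,M] (invalidations this op: 0; running total: 0)
Op 2: C0 write [C0 write: invalidate ['C2=M'] -> C0=M] -> [M,I,I] (invalidations this op: 1; running total: 1)
Op 3: C0 read [C0 read: already in M, no change] -> [M,I,I] (invalidations this op: 0; running total: 1)
Op 4: C1 read [C1 read from I: others=['C0=M'] -> C1=S, others downsized to S] -> [S,S,I] (invalidations this op: 0; running total: 1)
Op 5: C2 write [C2 write: invalidate ['C0=S', 'C1=S'] -> C2=M] -> [I,I,M] (invalidations this op: 2; running total: 3)
Op 6: C2 read [C2 read: already in M, no change] -> [I,I,M] (invalidations this op: 0; running total: 3)
Op 7: C0 write [C0 write: invalidate ['C2=M'] -> C0=M] -> [M,I,I] (invalidations this op: 1; running total: 4)
Op 8: C2 read [C2 read from I: others=['C0=M'] -> C2=S, others downsized to S] -> [S,I,S] (invalidations this op: 0; running total: 4)
Op 9: C0 read [C0 read: already in S, no change] -> [S,I,S] (invalidations this op: 0; running total: 4)

Answer: 4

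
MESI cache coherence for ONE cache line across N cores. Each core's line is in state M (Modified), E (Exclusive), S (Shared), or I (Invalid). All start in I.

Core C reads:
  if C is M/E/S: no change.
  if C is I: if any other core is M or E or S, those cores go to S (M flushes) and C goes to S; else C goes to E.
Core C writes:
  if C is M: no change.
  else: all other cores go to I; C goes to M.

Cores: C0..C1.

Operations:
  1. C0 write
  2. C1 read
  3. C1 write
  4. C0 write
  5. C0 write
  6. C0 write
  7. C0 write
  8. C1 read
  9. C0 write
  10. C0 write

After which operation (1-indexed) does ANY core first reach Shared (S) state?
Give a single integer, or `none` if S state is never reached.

Op 1: C0 write [C0 write: invalidate none -> C0=M] -> [M,I]
Op 2: C1 read [C1 read from I: others=['C0=M'] -> C1=S, others downsized to S] -> [S,S]
  -> First S state at op 2; remaining ops need not be traced.

Answer: 2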